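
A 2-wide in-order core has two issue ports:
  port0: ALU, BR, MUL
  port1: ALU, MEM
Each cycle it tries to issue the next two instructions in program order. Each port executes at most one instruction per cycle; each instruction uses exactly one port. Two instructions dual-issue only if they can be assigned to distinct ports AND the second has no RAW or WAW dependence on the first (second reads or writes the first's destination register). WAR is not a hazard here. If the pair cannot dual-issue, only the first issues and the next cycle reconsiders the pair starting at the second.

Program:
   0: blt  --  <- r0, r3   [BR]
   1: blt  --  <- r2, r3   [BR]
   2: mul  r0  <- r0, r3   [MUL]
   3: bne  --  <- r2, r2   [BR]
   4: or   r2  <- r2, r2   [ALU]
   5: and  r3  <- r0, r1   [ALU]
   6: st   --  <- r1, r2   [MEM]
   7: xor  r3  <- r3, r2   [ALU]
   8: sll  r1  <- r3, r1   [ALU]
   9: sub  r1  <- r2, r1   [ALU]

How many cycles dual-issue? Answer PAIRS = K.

PAIRS = 2

c0: i0 blt  no-port BR/BR
c1: i1 blt  no-port BR/MUL
c2: i2 mul  no-port MUL/BR
c3: i3/i4 bne/or  pair
c4: i5/i6 and/st  pair
c5: i7 xor  RAW r3
c6: i8 sll  RAW+WAW r1
c7: i9 sub  tail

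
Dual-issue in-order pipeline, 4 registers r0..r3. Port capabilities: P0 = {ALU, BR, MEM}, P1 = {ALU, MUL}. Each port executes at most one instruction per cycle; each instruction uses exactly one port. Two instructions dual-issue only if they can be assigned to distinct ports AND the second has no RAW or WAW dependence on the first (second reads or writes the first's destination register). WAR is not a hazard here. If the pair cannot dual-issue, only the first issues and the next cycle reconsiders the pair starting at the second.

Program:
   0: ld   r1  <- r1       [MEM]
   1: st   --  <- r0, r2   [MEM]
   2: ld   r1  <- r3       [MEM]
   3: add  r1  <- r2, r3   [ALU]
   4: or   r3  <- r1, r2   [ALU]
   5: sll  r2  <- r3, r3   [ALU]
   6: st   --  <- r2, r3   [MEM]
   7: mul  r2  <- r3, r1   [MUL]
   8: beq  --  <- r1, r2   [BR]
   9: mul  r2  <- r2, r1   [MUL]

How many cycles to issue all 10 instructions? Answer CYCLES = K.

[0] i0  ld.MEM  -- no-port MEM/MEM
[1] i1  st.MEM  -- no-port MEM/MEM
[2] i2  ld.MEM  -- WAW r1
[3] i3  add.ALU  -- RAW r1
[4] i4  or.ALU  -- RAW r3
[5] i5  sll.ALU  -- RAW r2
[6] i6/i7  st.MEM/mul.MUL  -- 2-wide
[7] i8/i9  beq.BR/mul.MUL  -- 2-wide

CYCLES = 8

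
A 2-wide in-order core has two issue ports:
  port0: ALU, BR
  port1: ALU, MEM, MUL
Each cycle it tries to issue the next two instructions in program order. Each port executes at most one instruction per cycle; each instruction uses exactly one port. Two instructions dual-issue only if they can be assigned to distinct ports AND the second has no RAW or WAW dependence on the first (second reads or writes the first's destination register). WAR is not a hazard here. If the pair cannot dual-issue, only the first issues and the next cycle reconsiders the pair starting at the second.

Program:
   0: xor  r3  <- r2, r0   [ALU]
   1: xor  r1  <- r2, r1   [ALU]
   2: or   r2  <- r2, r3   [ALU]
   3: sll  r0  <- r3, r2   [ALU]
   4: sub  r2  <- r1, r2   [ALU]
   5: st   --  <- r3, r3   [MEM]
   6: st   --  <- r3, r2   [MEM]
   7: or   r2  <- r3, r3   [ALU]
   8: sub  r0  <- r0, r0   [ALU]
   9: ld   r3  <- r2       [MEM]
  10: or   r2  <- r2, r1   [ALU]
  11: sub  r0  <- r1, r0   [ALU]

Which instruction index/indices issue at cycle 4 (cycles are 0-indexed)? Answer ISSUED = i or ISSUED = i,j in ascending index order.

ISSUED = 6,7

c0: i0+i1 xor.ALU+xor.ALU  dual
c1: i2 or.ALU  RAW r2
c2: i3+i4 sll.ALU+sub.ALU  dual
c3: i5 st.MEM  no-port MEM/MEM
c4: i6+i7 st.MEM+or.ALU  dual
c5: i8+i9 sub.ALU+ld.MEM  dual
c6: i10+i11 or.ALU+sub.ALU  dual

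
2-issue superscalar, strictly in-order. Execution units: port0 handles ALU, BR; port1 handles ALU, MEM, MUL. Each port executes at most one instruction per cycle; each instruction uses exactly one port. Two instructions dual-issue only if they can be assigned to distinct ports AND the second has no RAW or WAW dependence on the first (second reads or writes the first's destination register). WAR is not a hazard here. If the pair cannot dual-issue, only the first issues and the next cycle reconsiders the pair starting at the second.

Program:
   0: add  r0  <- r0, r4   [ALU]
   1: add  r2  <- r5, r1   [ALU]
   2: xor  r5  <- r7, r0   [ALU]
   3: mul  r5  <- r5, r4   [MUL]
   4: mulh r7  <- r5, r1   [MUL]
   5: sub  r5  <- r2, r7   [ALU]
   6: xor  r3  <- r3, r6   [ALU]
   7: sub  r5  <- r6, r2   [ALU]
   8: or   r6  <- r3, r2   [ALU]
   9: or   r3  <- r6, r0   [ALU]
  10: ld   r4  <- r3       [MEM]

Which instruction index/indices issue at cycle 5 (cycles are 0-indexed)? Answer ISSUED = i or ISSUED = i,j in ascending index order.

t=0 i0,i1:add.ALU/add.ALU ; pair
t=1 i2:xor.ALU ; RAW+WAW r5
t=2 i3:mul.MUL ; no-port MUL/MUL
t=3 i4:mulh.MUL ; RAW r7
t=4 i5,i6:sub.ALU/xor.ALU ; pair
t=5 i7,i8:sub.ALU/or.ALU ; pair
t=6 i9:or.ALU ; RAW r3
t=7 i10:ld.MEM ; tail

ISSUED = 7,8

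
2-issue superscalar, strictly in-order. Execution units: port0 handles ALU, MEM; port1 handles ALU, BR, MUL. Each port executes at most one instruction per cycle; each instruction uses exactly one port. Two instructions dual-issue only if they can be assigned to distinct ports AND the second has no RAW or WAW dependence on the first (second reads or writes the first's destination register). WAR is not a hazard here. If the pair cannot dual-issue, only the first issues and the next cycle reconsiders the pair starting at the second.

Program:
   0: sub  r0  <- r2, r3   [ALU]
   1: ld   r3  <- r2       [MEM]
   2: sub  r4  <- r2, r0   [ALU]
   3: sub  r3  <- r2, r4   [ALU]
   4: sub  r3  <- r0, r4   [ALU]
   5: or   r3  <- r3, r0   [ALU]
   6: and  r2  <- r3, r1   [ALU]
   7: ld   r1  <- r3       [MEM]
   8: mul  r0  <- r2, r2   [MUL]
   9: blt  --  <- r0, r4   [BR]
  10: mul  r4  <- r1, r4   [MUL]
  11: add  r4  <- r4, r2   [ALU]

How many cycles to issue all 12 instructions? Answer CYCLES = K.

#0 head=0: sub;ld i0/i1 2-wide
#1 head=2: sub i2 RAW r4
#2 head=3: sub i3 WAW r3
#3 head=4: sub i4 RAW+WAW r3
#4 head=5: or i5 RAW r3
#5 head=6: and;ld i6/i7 2-wide
#6 head=8: mul i8 no-port MUL/BR
#7 head=9: blt i9 no-port BR/MUL
#8 head=10: mul i10 RAW+WAW r4
#9 head=11: add i11 tail

CYCLES = 10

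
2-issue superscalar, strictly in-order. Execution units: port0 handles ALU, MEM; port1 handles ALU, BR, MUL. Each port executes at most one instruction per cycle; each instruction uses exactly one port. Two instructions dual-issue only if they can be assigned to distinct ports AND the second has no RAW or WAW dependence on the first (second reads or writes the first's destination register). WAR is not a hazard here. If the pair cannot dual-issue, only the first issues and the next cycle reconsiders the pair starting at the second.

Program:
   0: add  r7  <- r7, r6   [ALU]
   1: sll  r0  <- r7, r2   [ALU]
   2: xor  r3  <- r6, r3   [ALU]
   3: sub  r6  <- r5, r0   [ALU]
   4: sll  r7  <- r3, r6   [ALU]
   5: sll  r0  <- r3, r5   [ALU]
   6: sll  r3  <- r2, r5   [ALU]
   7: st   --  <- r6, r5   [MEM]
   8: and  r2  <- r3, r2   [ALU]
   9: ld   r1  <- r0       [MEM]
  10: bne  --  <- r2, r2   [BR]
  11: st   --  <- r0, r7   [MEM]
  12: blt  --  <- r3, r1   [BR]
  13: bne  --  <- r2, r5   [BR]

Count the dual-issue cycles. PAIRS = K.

[0] i0  add.ALU  -- RAW r7
[1] i1&i2  sll.ALU xor.ALU  -- 2-wide
[2] i3  sub.ALU  -- RAW r6
[3] i4&i5  sll.ALU sll.ALU  -- 2-wide
[4] i6&i7  sll.ALU st.MEM  -- 2-wide
[5] i8&i9  and.ALU ld.MEM  -- 2-wide
[6] i10&i11  bne.BR st.MEM  -- 2-wide
[7] i12  blt.BR  -- no-port BR/BR
[8] i13  bne.BR  -- tail

PAIRS = 5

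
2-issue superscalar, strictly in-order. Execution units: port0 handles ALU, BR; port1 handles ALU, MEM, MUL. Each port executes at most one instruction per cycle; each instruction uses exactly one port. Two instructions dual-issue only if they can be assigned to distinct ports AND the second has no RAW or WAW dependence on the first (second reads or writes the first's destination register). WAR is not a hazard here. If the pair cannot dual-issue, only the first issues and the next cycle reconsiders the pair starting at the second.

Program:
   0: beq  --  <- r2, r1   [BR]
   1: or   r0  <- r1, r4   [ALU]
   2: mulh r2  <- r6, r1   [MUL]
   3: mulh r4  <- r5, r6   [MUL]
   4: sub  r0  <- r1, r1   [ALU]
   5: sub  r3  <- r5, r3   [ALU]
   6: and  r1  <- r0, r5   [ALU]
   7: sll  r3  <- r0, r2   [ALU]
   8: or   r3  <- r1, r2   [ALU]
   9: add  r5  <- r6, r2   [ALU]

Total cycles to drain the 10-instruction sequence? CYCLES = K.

#0 head=0: beq;or i0+i1 pair
#1 head=2: mulh i2 no-port MUL/MUL
#2 head=3: mulh;sub i3+i4 pair
#3 head=5: sub;and i5+i6 pair
#4 head=7: sll i7 WAW r3
#5 head=8: or;add i8+i9 pair

CYCLES = 6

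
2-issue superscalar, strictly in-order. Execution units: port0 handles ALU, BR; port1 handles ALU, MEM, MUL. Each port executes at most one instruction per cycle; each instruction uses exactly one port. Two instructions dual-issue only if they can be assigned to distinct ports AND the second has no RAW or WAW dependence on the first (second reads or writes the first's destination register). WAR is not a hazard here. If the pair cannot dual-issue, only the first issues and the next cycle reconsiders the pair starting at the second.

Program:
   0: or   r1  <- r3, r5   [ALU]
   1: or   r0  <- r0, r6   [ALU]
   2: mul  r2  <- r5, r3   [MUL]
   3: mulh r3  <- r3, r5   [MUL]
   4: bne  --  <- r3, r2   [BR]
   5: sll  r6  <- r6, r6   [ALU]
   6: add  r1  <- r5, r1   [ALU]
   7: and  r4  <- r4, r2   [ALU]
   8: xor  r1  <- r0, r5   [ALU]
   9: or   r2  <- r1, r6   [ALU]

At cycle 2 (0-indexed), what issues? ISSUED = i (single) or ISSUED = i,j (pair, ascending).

ISSUED = 3

  cy0 -> i0/i1 (or or) pair
  cy1 -> i2 (mul) no-port MUL/MUL
  cy2 -> i3 (mulh) RAW r3
  cy3 -> i4/i5 (bne sll) pair
  cy4 -> i6/i7 (add and) pair
  cy5 -> i8 (xor) RAW r1
  cy6 -> i9 (or) tail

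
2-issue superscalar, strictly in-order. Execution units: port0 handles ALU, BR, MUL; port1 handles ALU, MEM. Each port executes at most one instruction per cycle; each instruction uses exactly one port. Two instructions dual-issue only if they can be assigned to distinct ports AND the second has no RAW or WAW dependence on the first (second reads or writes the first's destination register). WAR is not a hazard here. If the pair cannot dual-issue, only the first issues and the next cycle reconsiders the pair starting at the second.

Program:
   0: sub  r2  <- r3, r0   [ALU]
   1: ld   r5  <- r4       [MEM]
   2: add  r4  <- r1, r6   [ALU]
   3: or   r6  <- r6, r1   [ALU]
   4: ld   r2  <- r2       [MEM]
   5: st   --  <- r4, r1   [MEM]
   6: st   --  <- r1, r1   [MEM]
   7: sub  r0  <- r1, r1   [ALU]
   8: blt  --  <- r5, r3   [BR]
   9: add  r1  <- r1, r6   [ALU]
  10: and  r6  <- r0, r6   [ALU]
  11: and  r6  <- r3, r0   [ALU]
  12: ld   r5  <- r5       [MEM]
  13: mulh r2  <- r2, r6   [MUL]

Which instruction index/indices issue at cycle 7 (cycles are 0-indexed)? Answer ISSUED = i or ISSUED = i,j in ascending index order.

ISSUED = 11,12

c0: i0/i1 sub.ALU/ld.MEM  2-wide
c1: i2/i3 add.ALU/or.ALU  2-wide
c2: i4 ld.MEM  no-port MEM/MEM
c3: i5 st.MEM  no-port MEM/MEM
c4: i6/i7 st.MEM/sub.ALU  2-wide
c5: i8/i9 blt.BR/add.ALU  2-wide
c6: i10 and.ALU  WAW r6
c7: i11/i12 and.ALU/ld.MEM  2-wide
c8: i13 mulh.MUL  tail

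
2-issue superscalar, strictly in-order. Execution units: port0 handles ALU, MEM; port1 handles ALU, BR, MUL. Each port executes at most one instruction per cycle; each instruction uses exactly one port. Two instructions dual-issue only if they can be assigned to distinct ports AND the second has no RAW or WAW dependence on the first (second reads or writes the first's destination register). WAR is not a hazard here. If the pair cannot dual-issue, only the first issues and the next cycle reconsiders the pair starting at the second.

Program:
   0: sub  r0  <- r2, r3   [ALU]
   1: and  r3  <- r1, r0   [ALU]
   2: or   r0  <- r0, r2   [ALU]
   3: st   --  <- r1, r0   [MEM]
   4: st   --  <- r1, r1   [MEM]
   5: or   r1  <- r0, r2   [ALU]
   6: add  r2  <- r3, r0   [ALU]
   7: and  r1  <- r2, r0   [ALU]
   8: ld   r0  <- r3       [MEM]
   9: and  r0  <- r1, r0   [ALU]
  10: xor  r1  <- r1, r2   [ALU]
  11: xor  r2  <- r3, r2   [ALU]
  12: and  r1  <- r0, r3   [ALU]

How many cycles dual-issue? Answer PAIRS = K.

#0 head=0: sub i0 RAW r0
#1 head=1: and or i1/i2 2-wide
#2 head=3: st i3 no-port MEM/MEM
#3 head=4: st or i4/i5 2-wide
#4 head=6: add i6 RAW r2
#5 head=7: and ld i7/i8 2-wide
#6 head=9: and xor i9/i10 2-wide
#7 head=11: xor and i11/i12 2-wide

PAIRS = 5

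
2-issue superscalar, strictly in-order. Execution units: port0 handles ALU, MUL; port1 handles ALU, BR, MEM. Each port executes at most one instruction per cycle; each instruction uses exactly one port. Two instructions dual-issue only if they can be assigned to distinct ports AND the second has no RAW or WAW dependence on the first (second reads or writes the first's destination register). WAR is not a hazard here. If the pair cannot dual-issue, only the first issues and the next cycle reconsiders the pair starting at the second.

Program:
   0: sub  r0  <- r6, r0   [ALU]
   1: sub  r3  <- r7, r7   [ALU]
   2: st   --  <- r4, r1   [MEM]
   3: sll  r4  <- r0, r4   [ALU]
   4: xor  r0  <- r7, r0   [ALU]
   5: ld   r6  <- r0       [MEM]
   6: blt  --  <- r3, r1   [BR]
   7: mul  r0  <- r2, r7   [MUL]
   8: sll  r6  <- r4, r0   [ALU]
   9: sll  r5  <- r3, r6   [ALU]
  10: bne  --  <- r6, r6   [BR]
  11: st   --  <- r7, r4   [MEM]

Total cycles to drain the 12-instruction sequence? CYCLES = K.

CYCLES = 8

  cy0 -> i0,i1 (sub sub) dual
  cy1 -> i2,i3 (st sll) dual
  cy2 -> i4 (xor) RAW r0
  cy3 -> i5 (ld) no-port MEM/BR
  cy4 -> i6,i7 (blt mul) dual
  cy5 -> i8 (sll) RAW r6
  cy6 -> i9,i10 (sll bne) dual
  cy7 -> i11 (st) tail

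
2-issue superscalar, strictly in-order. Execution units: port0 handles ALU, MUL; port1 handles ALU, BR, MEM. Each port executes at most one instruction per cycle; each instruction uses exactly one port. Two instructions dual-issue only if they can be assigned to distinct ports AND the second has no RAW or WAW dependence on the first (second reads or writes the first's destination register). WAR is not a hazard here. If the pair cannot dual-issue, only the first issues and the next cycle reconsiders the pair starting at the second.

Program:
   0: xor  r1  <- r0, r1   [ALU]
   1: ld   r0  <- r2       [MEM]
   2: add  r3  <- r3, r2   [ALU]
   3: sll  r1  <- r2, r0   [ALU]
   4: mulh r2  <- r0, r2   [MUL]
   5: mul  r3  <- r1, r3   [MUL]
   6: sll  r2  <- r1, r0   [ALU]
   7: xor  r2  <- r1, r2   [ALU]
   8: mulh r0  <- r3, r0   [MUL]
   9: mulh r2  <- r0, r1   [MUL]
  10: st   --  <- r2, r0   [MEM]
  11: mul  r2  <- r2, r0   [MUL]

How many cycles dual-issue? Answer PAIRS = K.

PAIRS = 5

0. xor;ld @i0+i1  | dual
1. add;sll @i2+i3  | dual
2. mulh @i4  | no-port MUL/MUL
3. mul;sll @i5+i6  | dual
4. xor;mulh @i7+i8  | dual
5. mulh @i9  | RAW r2
6. st;mul @i10+i11  | dual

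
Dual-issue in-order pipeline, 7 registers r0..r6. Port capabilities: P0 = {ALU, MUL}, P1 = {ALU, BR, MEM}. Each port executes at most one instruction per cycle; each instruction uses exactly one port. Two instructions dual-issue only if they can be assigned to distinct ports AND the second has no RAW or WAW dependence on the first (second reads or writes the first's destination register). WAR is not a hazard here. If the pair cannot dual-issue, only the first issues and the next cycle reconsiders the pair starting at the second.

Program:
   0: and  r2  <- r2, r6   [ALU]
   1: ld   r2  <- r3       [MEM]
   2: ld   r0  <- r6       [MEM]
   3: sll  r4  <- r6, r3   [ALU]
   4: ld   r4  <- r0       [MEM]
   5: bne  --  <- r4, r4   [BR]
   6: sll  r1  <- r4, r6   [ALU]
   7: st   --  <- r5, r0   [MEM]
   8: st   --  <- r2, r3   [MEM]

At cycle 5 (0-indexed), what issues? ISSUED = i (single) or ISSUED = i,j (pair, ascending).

#0 head=0: and i0 WAW r2
#1 head=1: ld i1 no-port MEM/MEM
#2 head=2: ld/sll i2+i3 pair
#3 head=4: ld i4 no-port MEM/BR
#4 head=5: bne/sll i5+i6 pair
#5 head=7: st i7 no-port MEM/MEM
#6 head=8: st i8 tail

ISSUED = 7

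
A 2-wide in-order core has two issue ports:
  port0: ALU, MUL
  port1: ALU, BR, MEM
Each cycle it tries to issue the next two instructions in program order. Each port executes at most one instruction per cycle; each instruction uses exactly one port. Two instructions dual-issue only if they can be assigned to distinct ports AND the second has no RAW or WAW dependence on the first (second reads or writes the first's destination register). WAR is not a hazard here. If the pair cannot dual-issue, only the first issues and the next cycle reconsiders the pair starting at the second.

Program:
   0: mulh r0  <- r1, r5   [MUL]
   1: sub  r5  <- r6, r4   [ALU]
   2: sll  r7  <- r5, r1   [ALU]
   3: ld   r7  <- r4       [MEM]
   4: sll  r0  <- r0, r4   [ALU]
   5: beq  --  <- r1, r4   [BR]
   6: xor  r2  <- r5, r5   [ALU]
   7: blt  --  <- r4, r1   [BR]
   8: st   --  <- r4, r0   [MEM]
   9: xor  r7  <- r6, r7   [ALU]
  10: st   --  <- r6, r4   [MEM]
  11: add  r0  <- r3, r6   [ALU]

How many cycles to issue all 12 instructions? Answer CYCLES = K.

CYCLES = 7

[0] i0&i1  mulh+sub  -- dual
[1] i2  sll  -- WAW r7
[2] i3&i4  ld+sll  -- dual
[3] i5&i6  beq+xor  -- dual
[4] i7  blt  -- no-port BR/MEM
[5] i8&i9  st+xor  -- dual
[6] i10&i11  st+add  -- dual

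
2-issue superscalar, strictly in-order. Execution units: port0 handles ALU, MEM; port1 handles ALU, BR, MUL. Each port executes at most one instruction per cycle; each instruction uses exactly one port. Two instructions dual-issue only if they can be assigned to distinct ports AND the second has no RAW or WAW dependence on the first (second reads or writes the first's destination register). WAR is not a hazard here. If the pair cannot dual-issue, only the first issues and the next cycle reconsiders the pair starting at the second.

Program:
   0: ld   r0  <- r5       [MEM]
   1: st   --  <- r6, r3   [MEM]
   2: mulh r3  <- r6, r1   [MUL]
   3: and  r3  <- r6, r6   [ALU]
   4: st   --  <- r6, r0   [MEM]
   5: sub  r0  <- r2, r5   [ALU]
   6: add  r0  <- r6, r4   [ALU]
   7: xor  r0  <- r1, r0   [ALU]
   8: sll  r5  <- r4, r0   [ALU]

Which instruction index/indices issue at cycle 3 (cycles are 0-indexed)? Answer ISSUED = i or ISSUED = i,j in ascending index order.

ISSUED = 5

[0] i0  ld  -- no-port MEM/MEM
[1] i1+i2  st mulh  -- dual
[2] i3+i4  and st  -- dual
[3] i5  sub  -- WAW r0
[4] i6  add  -- RAW+WAW r0
[5] i7  xor  -- RAW r0
[6] i8  sll  -- tail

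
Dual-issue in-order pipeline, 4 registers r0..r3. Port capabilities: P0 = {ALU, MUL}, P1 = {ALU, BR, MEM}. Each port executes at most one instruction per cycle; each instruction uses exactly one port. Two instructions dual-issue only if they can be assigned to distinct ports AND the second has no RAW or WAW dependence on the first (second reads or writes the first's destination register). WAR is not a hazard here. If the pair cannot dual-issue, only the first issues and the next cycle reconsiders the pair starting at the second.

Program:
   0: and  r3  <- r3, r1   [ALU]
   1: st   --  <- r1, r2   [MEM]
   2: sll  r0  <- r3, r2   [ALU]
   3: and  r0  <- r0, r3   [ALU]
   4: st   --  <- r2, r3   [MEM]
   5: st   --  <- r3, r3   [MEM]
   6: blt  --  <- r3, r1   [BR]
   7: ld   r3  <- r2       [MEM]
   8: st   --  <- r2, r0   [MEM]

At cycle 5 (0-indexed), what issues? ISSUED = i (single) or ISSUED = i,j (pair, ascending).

[0] i0/i1  and;st  -- pair
[1] i2  sll  -- RAW+WAW r0
[2] i3/i4  and;st  -- pair
[3] i5  st  -- no-port MEM/BR
[4] i6  blt  -- no-port BR/MEM
[5] i7  ld  -- no-port MEM/MEM
[6] i8  st  -- tail

ISSUED = 7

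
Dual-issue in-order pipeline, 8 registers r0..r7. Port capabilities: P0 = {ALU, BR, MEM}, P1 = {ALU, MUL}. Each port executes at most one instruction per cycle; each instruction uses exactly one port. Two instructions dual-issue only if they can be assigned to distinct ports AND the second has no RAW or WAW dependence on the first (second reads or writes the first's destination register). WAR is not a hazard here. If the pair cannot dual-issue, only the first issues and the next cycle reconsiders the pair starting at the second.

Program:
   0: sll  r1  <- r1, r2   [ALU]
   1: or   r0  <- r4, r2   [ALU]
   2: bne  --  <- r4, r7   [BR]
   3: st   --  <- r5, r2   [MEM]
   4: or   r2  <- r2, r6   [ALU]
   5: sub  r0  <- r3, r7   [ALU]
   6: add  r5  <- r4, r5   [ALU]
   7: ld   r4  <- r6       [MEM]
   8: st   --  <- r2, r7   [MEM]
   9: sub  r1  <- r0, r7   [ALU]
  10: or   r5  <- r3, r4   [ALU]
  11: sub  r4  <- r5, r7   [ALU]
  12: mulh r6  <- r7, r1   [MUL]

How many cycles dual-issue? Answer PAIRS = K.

0. sll/or @i0+i1  | dual
1. bne @i2  | no-port BR/MEM
2. st/or @i3+i4  | dual
3. sub/add @i5+i6  | dual
4. ld @i7  | no-port MEM/MEM
5. st/sub @i8+i9  | dual
6. or @i10  | RAW r5
7. sub/mulh @i11+i12  | dual

PAIRS = 5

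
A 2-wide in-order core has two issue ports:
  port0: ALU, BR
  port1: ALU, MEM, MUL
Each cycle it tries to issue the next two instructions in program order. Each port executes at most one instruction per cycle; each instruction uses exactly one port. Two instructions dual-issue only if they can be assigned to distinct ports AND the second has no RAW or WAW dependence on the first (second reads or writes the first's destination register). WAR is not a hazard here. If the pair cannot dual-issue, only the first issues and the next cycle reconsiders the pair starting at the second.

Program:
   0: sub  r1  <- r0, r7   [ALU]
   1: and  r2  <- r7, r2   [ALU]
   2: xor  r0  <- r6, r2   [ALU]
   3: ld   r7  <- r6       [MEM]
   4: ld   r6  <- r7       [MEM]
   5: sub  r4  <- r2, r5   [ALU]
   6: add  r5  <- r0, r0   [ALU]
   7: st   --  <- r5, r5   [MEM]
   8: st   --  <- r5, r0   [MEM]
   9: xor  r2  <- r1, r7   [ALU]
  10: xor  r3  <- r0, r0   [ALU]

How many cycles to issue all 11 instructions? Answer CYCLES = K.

CYCLES = 7

#0 head=0: sub.ALU+and.ALU i0,i1 2-wide
#1 head=2: xor.ALU+ld.MEM i2,i3 2-wide
#2 head=4: ld.MEM+sub.ALU i4,i5 2-wide
#3 head=6: add.ALU i6 RAW r5
#4 head=7: st.MEM i7 no-port MEM/MEM
#5 head=8: st.MEM+xor.ALU i8,i9 2-wide
#6 head=10: xor.ALU i10 tail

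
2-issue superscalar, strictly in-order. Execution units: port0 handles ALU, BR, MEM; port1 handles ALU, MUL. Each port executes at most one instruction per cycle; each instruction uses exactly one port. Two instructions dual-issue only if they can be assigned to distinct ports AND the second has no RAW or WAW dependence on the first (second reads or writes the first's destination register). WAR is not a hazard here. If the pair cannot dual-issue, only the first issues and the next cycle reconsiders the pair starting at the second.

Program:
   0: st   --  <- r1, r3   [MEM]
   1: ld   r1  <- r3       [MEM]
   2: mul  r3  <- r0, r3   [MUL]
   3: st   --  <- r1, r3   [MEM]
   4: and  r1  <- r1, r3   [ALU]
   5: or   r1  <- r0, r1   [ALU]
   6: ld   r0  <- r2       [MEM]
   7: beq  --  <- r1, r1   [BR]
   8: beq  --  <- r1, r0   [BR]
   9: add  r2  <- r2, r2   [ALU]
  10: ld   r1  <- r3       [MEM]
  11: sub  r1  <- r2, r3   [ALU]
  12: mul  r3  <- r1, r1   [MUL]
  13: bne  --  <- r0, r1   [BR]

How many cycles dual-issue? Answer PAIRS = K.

#0 head=0: st.MEM i0 no-port MEM/MEM
#1 head=1: ld.MEM/mul.MUL i1+i2 pair
#2 head=3: st.MEM/and.ALU i3+i4 pair
#3 head=5: or.ALU/ld.MEM i5+i6 pair
#4 head=7: beq.BR i7 no-port BR/BR
#5 head=8: beq.BR/add.ALU i8+i9 pair
#6 head=10: ld.MEM i10 WAW r1
#7 head=11: sub.ALU i11 RAW r1
#8 head=12: mul.MUL/bne.BR i12+i13 pair

PAIRS = 5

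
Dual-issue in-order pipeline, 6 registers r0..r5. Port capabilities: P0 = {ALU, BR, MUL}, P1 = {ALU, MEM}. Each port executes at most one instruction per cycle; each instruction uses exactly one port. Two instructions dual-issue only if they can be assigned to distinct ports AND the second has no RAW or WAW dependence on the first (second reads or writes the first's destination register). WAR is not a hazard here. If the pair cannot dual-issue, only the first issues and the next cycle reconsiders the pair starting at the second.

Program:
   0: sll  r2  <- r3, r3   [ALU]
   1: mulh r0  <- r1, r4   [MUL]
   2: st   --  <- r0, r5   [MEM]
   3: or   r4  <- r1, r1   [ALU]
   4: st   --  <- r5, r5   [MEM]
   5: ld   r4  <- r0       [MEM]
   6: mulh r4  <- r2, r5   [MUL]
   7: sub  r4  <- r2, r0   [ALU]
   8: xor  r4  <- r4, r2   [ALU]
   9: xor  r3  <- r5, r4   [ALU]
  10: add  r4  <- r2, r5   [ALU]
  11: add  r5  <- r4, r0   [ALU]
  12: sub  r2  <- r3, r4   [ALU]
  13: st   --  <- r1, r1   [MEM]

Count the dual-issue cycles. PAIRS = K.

c0: i0/i1 sll/mulh  pair
c1: i2/i3 st/or  pair
c2: i4 st  no-port MEM/MEM
c3: i5 ld  WAW r4
c4: i6 mulh  WAW r4
c5: i7 sub  RAW+WAW r4
c6: i8 xor  RAW r4
c7: i9/i10 xor/add  pair
c8: i11/i12 add/sub  pair
c9: i13 st  tail

PAIRS = 4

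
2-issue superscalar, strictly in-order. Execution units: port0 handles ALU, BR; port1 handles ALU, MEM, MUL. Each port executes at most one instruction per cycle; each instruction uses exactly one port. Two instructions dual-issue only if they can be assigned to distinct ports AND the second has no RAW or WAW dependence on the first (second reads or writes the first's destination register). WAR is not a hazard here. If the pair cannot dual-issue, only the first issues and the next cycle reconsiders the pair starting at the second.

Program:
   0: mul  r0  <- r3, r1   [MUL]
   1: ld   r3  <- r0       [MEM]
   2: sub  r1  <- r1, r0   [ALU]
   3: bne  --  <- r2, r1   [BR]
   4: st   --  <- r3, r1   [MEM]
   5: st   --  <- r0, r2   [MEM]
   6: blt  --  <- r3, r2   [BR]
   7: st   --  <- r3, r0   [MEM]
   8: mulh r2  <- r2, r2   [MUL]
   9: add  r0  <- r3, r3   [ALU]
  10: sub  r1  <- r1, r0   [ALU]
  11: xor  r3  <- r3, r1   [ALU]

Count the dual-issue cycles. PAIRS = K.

c0: i0 mul.MUL  no-port MUL/MEM
c1: i1,i2 ld.MEM+sub.ALU  2-wide
c2: i3,i4 bne.BR+st.MEM  2-wide
c3: i5,i6 st.MEM+blt.BR  2-wide
c4: i7 st.MEM  no-port MEM/MUL
c5: i8,i9 mulh.MUL+add.ALU  2-wide
c6: i10 sub.ALU  RAW r1
c7: i11 xor.ALU  tail

PAIRS = 4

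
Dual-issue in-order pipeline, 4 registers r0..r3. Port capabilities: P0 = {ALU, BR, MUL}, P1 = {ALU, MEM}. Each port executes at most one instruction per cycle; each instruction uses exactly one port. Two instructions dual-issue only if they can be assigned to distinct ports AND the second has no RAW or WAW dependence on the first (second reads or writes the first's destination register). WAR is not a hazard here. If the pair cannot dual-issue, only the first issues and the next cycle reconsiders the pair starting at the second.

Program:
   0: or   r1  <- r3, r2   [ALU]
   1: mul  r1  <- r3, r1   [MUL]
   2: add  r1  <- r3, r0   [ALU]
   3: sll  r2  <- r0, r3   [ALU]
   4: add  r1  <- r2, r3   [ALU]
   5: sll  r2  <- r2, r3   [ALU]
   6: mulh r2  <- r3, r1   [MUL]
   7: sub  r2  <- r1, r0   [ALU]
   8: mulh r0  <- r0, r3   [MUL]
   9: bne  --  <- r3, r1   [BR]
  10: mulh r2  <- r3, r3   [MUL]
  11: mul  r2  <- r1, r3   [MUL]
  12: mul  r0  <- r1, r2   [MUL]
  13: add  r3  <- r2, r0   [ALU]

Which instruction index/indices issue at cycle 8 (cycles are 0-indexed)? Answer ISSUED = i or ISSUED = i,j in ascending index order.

ISSUED = 11

0. or.ALU @i0  | RAW+WAW r1
1. mul.MUL @i1  | WAW r1
2. add.ALU;sll.ALU @i2&i3  | dual
3. add.ALU;sll.ALU @i4&i5  | dual
4. mulh.MUL @i6  | WAW r2
5. sub.ALU;mulh.MUL @i7&i8  | dual
6. bne.BR @i9  | no-port BR/MUL
7. mulh.MUL @i10  | no-port MUL/MUL
8. mul.MUL @i11  | no-port MUL/MUL
9. mul.MUL @i12  | RAW r0
10. add.ALU @i13  | tail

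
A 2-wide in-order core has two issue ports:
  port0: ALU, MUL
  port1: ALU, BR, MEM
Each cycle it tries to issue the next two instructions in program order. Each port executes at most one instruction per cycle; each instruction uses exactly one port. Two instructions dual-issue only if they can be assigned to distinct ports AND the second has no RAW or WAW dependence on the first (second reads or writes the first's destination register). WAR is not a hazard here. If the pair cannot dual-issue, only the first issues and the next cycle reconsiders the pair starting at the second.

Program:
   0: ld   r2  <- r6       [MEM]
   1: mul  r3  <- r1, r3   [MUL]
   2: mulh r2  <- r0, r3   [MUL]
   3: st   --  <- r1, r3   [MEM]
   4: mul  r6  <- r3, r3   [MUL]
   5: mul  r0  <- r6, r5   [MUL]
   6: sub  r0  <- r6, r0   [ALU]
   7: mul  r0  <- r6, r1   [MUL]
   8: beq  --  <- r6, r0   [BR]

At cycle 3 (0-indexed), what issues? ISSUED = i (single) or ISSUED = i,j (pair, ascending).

ISSUED = 5

0. ld+mul @i0+i1  | pair
1. mulh+st @i2+i3  | pair
2. mul @i4  | no-port MUL/MUL
3. mul @i5  | RAW+WAW r0
4. sub @i6  | WAW r0
5. mul @i7  | RAW r0
6. beq @i8  | tail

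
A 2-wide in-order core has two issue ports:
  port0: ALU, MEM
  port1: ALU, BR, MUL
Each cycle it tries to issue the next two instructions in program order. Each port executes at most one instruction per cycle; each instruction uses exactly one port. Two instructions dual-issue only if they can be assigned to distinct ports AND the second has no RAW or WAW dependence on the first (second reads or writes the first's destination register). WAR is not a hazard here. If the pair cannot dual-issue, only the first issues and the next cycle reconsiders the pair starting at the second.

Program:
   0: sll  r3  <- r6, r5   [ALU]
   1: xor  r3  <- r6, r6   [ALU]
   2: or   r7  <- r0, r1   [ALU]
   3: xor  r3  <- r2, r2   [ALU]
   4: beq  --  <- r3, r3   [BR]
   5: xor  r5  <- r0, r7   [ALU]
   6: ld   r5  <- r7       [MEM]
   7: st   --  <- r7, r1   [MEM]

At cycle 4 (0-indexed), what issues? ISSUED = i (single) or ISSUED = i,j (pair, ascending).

ISSUED = 6

0. sll @i0  | WAW r3
1. xor;or @i1,i2  | 2-wide
2. xor @i3  | RAW r3
3. beq;xor @i4,i5  | 2-wide
4. ld @i6  | no-port MEM/MEM
5. st @i7  | tail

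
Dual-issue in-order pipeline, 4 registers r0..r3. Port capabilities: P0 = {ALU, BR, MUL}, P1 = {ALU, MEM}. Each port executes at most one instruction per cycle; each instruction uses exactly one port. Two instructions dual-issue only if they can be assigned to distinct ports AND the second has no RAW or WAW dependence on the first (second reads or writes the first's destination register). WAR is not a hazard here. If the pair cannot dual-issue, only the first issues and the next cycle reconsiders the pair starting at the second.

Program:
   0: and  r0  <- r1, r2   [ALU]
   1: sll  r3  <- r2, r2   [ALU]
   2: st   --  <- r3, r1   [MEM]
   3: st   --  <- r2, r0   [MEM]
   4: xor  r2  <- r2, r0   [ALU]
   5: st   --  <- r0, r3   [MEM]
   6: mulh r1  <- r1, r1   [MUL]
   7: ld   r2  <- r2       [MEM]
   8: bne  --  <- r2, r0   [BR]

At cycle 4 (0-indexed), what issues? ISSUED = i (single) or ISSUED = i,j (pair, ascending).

ISSUED = 7

[0] i0/i1  and;sll  -- pair
[1] i2  st  -- no-port MEM/MEM
[2] i3/i4  st;xor  -- pair
[3] i5/i6  st;mulh  -- pair
[4] i7  ld  -- RAW r2
[5] i8  bne  -- tail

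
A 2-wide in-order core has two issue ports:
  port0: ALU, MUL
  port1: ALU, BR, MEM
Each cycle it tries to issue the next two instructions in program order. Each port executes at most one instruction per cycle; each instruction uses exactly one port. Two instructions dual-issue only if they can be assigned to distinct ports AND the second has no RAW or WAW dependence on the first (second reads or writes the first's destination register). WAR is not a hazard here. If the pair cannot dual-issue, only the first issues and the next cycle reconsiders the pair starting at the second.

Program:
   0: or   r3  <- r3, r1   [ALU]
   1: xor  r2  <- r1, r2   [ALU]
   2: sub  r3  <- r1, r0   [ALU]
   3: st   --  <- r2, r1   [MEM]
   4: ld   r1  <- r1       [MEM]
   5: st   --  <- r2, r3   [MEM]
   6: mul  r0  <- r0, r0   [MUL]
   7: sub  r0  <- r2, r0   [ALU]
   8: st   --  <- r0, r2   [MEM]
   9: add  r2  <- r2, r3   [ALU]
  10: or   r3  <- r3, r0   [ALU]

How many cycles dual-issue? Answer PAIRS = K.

[0] i0&i1  or;xor  -- pair
[1] i2&i3  sub;st  -- pair
[2] i4  ld  -- no-port MEM/MEM
[3] i5&i6  st;mul  -- pair
[4] i7  sub  -- RAW r0
[5] i8&i9  st;add  -- pair
[6] i10  or  -- tail

PAIRS = 4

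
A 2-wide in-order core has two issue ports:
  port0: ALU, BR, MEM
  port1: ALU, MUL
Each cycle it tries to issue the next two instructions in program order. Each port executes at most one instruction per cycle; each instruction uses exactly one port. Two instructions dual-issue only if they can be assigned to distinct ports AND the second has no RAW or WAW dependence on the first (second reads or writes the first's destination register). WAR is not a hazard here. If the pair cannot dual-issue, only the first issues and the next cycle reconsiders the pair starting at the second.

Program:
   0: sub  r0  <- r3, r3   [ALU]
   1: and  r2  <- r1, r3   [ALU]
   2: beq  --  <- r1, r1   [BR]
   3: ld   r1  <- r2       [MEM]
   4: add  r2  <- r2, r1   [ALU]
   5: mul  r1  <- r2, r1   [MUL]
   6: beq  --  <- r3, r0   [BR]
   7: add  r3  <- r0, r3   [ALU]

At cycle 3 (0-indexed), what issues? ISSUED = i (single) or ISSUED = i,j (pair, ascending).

ISSUED = 4

c0: i0&i1 sub.ALU/and.ALU  pair
c1: i2 beq.BR  no-port BR/MEM
c2: i3 ld.MEM  RAW r1
c3: i4 add.ALU  RAW r2
c4: i5&i6 mul.MUL/beq.BR  pair
c5: i7 add.ALU  tail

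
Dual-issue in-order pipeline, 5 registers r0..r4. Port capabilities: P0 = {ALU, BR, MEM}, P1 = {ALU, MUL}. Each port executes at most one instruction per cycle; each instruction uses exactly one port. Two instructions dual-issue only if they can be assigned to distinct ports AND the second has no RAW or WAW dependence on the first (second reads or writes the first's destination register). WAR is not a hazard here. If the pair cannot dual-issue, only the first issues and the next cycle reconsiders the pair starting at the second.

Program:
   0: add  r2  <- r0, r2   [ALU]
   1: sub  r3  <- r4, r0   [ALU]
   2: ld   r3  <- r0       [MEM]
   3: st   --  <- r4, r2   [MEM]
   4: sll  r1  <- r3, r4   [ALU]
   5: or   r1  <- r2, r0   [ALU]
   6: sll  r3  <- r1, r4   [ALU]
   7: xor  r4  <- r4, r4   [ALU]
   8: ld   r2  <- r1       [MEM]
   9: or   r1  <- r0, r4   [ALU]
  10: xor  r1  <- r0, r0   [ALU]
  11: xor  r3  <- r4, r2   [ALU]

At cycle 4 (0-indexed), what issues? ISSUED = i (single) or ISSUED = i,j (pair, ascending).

c0: i0,i1 add.ALU+sub.ALU  2-wide
c1: i2 ld.MEM  no-port MEM/MEM
c2: i3,i4 st.MEM+sll.ALU  2-wide
c3: i5 or.ALU  RAW r1
c4: i6,i7 sll.ALU+xor.ALU  2-wide
c5: i8,i9 ld.MEM+or.ALU  2-wide
c6: i10,i11 xor.ALU+xor.ALU  2-wide

ISSUED = 6,7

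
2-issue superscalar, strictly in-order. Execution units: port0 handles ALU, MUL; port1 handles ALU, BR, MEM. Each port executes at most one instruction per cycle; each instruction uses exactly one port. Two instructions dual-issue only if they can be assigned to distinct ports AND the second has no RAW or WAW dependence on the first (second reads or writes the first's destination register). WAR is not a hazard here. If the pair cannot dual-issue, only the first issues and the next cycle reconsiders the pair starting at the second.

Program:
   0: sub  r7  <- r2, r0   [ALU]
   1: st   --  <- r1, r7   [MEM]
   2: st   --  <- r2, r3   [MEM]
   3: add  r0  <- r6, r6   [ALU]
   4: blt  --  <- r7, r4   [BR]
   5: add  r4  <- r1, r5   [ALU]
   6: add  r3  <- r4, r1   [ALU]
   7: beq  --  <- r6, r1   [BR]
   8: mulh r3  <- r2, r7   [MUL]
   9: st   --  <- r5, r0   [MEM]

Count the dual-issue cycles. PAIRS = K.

PAIRS = 4

#0 head=0: sub.ALU i0 RAW r7
#1 head=1: st.MEM i1 no-port MEM/MEM
#2 head=2: st.MEM+add.ALU i2/i3 pair
#3 head=4: blt.BR+add.ALU i4/i5 pair
#4 head=6: add.ALU+beq.BR i6/i7 pair
#5 head=8: mulh.MUL+st.MEM i8/i9 pair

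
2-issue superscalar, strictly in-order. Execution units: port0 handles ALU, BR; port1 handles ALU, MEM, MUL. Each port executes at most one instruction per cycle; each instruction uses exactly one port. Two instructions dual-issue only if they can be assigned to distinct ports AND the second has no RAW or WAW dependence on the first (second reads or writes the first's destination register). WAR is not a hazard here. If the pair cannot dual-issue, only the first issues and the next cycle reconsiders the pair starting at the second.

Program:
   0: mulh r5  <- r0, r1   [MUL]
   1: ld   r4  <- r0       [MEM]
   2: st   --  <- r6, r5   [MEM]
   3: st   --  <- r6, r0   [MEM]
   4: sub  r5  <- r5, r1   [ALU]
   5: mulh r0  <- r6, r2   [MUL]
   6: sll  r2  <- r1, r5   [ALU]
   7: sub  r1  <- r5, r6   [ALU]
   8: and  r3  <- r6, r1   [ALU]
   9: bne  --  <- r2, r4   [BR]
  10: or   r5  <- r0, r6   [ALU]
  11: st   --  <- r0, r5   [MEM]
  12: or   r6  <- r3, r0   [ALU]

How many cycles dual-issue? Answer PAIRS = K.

PAIRS = 4

c0: i0 mulh  no-port MUL/MEM
c1: i1 ld  no-port MEM/MEM
c2: i2 st  no-port MEM/MEM
c3: i3/i4 st/sub  dual
c4: i5/i6 mulh/sll  dual
c5: i7 sub  RAW r1
c6: i8/i9 and/bne  dual
c7: i10 or  RAW r5
c8: i11/i12 st/or  dual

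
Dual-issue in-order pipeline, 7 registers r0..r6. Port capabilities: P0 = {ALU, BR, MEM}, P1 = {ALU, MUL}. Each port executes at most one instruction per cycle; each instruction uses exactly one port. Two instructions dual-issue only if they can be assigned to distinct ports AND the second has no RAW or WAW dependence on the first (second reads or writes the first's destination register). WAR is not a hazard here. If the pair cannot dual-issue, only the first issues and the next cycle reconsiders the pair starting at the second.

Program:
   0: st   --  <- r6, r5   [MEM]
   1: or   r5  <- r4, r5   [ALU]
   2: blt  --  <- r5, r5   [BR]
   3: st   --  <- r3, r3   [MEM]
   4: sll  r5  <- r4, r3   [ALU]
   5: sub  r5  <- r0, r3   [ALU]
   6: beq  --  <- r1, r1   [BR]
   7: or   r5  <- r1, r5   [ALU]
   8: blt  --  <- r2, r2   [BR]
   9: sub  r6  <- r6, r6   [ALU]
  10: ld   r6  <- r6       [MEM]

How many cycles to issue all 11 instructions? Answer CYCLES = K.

CYCLES = 7

c0: i0+i1 st.MEM/or.ALU  dual
c1: i2 blt.BR  no-port BR/MEM
c2: i3+i4 st.MEM/sll.ALU  dual
c3: i5+i6 sub.ALU/beq.BR  dual
c4: i7+i8 or.ALU/blt.BR  dual
c5: i9 sub.ALU  RAW+WAW r6
c6: i10 ld.MEM  tail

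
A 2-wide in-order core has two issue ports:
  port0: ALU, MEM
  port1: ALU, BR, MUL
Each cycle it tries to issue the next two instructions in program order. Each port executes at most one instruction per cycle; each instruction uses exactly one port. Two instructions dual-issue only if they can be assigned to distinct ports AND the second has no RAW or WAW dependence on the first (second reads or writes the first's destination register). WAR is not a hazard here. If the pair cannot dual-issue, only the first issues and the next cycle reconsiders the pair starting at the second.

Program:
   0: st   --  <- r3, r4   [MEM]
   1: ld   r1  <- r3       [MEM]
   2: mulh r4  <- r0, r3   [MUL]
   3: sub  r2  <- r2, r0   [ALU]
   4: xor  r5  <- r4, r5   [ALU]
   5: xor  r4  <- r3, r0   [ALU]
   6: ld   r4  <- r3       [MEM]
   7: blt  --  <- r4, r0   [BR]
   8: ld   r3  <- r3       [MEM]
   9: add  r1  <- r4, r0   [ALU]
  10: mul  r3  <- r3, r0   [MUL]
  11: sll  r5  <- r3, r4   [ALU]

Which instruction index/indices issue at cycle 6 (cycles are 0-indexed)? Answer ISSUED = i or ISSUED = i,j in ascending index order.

t=0 i0:st ; no-port MEM/MEM
t=1 i1+i2:ld;mulh ; pair
t=2 i3+i4:sub;xor ; pair
t=3 i5:xor ; WAW r4
t=4 i6:ld ; RAW r4
t=5 i7+i8:blt;ld ; pair
t=6 i9+i10:add;mul ; pair
t=7 i11:sll ; tail

ISSUED = 9,10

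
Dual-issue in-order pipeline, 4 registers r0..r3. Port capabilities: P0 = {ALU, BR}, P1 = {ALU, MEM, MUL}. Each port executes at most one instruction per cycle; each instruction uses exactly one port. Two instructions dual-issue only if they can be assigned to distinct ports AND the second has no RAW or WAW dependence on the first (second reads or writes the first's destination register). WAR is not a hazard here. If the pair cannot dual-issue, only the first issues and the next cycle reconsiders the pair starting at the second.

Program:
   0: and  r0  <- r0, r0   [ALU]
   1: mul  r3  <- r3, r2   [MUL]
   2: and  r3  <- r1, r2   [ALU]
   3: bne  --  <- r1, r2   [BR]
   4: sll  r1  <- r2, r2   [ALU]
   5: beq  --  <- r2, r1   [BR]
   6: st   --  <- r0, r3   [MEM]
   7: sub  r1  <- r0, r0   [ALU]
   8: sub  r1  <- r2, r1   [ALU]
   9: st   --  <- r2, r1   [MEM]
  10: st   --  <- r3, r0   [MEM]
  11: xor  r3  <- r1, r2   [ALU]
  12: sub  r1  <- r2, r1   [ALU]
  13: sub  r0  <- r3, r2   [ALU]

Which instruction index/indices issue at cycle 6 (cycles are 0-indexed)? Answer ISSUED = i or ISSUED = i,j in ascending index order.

ISSUED = 9

c0: i0,i1 and;mul  pair
c1: i2,i3 and;bne  pair
c2: i4 sll  RAW r1
c3: i5,i6 beq;st  pair
c4: i7 sub  RAW+WAW r1
c5: i8 sub  RAW r1
c6: i9 st  no-port MEM/MEM
c7: i10,i11 st;xor  pair
c8: i12,i13 sub;sub  pair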